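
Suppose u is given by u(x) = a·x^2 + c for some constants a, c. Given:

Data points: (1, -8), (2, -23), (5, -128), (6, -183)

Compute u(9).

From u(1) = -8 and u(2) = -23: 1a + c = -8 and 4a + c = -23.
Subtracting: 3a = -15, so a = -5; then c = -8 − (-5)·1 = -3.
So u(x) = -5x² − 3, and u(9) = -408.

-408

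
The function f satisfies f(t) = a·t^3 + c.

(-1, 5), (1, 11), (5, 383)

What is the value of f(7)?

1037

From f(-1) = 5 and f(1) = 11: -1a + c = 5 and 1a + c = 11.
Subtracting: 2a = 6, so a = 3; then c = 5 − 3·(-1) = 8.
So f(t) = 3t³ + 8, and f(7) = 1037.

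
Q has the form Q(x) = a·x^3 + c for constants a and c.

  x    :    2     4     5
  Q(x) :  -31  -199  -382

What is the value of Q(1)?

From Q(2) = -31 and Q(4) = -199: 8a + c = -31 and 64a + c = -199.
Subtracting: 56a = -168, so a = -3; then c = -31 − (-3)·8 = -7.
So Q(x) = -3x³ − 7, and Q(1) = -10.

-10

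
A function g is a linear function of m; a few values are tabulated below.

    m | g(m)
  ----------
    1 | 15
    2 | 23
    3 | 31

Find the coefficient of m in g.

First differences: 8, 8.
Level-1 differences are constant, so g has degree 1.
Fitting a degree-1 polynomial gives g(m) = 8m + 7.
The coefficient of m is 8.

8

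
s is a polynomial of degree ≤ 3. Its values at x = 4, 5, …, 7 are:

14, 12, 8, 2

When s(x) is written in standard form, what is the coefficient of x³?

First differences: -2, -4, -6. Second differences: -2, -2.
Level-2 differences are constant, so s has degree 2.
Fitting a degree-2 polynomial gives s(x) = -x² + 7x + 2.
The coefficient of x³ is 0.

0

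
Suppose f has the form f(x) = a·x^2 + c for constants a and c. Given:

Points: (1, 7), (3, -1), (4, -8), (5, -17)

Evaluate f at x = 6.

From f(1) = 7 and f(3) = -1: 1a + c = 7 and 9a + c = -1.
Subtracting: 8a = -8, so a = -1; then c = 7 − (-1)·1 = 8.
So f(x) = -1x² + 8, and f(6) = -28.

-28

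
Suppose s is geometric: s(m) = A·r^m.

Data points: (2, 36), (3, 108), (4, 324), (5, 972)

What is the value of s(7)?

Consecutive ratio: 108/36 = 3, and 324/108 = 3, so r = 3.
Then A·3^2 = 36 gives A = 4, and s(m) = 4·3^m.
s(7) = 4·3^7 = 8748.

8748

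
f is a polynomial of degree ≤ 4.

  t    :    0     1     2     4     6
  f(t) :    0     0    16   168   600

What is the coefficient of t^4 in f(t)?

0

Write f(t) = at^4 + bt³ + ct² + dt + e; the 5 given values yield a linear system in the 5 coefficients.
Solving, the leading coefficient vanishes, and f(t) = 3t³ - t² - 2t.
The coefficient of t^4 is 0.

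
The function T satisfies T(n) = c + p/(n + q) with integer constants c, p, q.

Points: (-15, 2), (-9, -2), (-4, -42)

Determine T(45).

7

(T(n) − c)(n + q) = p for each data point; the three points give a linear system in c and q, then p follows.
Solving: c = 6, q = 3, p = 48, so T(n) = 6 + 48/(n + 3).
Then T(45) = 6 + 48/48 = 7.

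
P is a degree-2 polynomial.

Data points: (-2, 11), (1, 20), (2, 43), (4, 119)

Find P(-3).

28

Write P(n) = an² + bn + c; the 4 given values yield a linear system in the 3 coefficients.
Solving, P(n) = 5n² + 8n + 7.
Then P(-3) = 28.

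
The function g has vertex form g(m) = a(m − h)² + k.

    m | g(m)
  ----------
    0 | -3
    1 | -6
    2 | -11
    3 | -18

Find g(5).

-38

First differences -3, -5, -7; second difference -2 = 2a, so a = -1.
Expanding, the m-coefficient is −2ah = 2h; matching it to the data gives h = -1, and then k = -2.
So g(m) = -1(m + 1)² − 2.
g(5) = -1·6² − 2 = -38.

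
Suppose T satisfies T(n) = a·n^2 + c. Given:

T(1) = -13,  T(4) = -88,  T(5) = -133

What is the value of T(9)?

From T(1) = -13 and T(4) = -88: 1a + c = -13 and 16a + c = -88.
Subtracting: 15a = -75, so a = -5; then c = -13 − (-5)·1 = -8.
So T(n) = -5n² − 8, and T(9) = -413.

-413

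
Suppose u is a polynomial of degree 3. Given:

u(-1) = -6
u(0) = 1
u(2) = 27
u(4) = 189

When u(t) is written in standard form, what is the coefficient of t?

Write u(t) = at³ + bt² + ct + d; the 4 given values yield a linear system in the 4 coefficients.
Solving, u(t) = 3t³ - t² + 3t + 1.
The coefficient of t is 3.

3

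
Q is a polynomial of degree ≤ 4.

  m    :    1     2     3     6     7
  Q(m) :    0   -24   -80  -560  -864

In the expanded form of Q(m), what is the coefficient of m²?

-4

Write Q(m) = am^4 + bm³ + cm² + dm + e; the 5 given values yield a linear system in the 5 coefficients.
Solving, the leading coefficient vanishes, and Q(m) = -2m³ - 4m² + 2m + 4.
The coefficient of m² is -4.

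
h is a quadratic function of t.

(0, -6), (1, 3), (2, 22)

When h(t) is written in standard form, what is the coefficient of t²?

Write h(t) = at² + bt + c; the 3 given values yield a linear system in the 3 coefficients.
Solving, h(t) = 5t² + 4t - 6.
The coefficient of t² is 5.

5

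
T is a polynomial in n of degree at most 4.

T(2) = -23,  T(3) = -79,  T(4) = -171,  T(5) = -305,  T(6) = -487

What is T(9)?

First differences: -56, -92, -134, -182. Second differences: -36, -42, -48. Third differences: -6, -6.
Level-3 differences are constant, so T has degree 3.
Fitting a degree-3 polynomial gives T(n) = -n³ - 9n² + 8n + 5.
Then T(9) = -1381.

-1381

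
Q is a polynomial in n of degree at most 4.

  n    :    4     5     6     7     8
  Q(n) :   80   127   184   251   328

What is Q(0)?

First differences: 47, 57, 67, 77. Second differences: 10, 10, 10.
Level-2 differences are constant, so Q has degree 2.
Fitting a degree-2 polynomial gives Q(n) = 5n² + 2n - 8.
The constant term is Q(0) = -8.

-8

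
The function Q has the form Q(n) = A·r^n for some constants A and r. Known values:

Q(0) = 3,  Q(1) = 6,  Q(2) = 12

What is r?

2

Consecutive ratio: 6/3 = 2, and 12/6 = 2, so r = 2.
Then A·2^0 = 3 gives A = 3, and Q(n) = 3·2^n.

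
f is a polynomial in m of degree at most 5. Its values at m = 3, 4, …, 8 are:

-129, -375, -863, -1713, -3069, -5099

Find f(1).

First differences: -246, -488, -850, -1356, -2030. Second differences: -242, -362, -506, -674. Third differences: -120, -144, -168. Fourth differences: -24, -24.
Level-4 differences are constant, so f has degree 4.
Fitting a degree-4 polynomial gives f(m) = -m^4 - 2m³ + 3m - 3.
Then f(1) = -3.

-3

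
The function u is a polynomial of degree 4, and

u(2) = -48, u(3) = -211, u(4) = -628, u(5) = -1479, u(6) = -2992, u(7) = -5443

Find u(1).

First differences: -163, -417, -851, -1513, -2451. Second differences: -254, -434, -662, -938. Third differences: -180, -228, -276. Fourth differences: -48, -48.
Level-4 differences are constant, so u has degree 4.
Fitting a degree-4 polynomial gives u(t) = -2t^4 - 2t³ + t² - 4.
Then u(1) = -7.

-7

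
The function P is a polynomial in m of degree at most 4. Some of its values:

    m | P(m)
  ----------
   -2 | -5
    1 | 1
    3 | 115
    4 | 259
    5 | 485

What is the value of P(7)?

Write P(m) = am^4 + bm³ + cm² + dm + e; the 5 given values yield a linear system in the 5 coefficients.
Solving, the leading coefficient vanishes, and P(m) = 3m³ + 5m² - 2m - 5.
Then P(7) = 1255.

1255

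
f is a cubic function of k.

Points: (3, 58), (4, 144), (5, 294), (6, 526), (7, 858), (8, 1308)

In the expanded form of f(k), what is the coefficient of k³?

First differences: 86, 150, 232, 332, 450. Second differences: 64, 82, 100, 118. Third differences: 18, 18, 18.
Level-3 differences are constant, so f has degree 3.
Fitting a degree-3 polynomial gives f(k) = 3k³ - 4k² + 3k + 4.
The coefficient of k³ is 3.

3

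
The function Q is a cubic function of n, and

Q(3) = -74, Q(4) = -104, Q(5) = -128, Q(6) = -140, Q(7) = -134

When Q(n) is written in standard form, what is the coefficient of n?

-4

First differences: -30, -24, -12, 6. Second differences: 6, 12, 18. Third differences: 6, 6.
Level-3 differences are constant, so Q has degree 3.
Fitting a degree-3 polynomial gives Q(n) = n³ - 9n² - 4n - 8.
The coefficient of n is -4.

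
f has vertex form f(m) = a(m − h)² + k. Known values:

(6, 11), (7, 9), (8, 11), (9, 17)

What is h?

7

First differences -2, 2, 6; second difference 4 = 2a, so a = 2.
Expanding, the m-coefficient is −2ah = -4h; matching it to the data gives h = 7, and then k = 9.
So f(m) = 2(m − 7)² + 9.
Hence h = 7.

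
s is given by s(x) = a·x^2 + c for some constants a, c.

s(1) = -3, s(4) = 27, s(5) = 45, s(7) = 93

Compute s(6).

67

From s(1) = -3 and s(4) = 27: 1a + c = -3 and 16a + c = 27.
Subtracting: 15a = 30, so a = 2; then c = -3 − 2·1 = -5.
So s(x) = 2x² − 5, and s(6) = 67.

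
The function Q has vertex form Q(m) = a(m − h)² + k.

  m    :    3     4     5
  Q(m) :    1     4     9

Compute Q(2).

First differences 3, 5; second difference 2 = 2a, so a = 1.
Expanding, the m-coefficient is −2ah = -2h; matching it to the data gives h = 2, and then k = 0.
So Q(m) = 1(m − 2)² + 0.
Q(2) = 1·0² + 0 = 0.

0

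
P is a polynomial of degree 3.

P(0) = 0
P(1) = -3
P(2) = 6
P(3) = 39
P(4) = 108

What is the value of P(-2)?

-6

First differences: -3, 9, 33, 69. Second differences: 12, 24, 36. Third differences: 12, 12.
Level-3 differences are constant, so P has degree 3.
Fitting a degree-3 polynomial gives P(k) = 2k³ - 5k.
Then P(-2) = -6.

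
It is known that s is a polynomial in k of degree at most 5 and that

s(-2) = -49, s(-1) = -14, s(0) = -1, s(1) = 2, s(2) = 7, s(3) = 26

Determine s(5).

154

First differences: 35, 13, 3, 5, 19. Second differences: -22, -10, 2, 14. Third differences: 12, 12, 12.
Level-3 differences are constant, so s has degree 3.
Fitting a degree-3 polynomial gives s(k) = 2k³ - 5k² + 6k - 1.
Then s(5) = 154.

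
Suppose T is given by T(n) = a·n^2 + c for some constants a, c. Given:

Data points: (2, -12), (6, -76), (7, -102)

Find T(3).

From T(2) = -12 and T(6) = -76: 4a + c = -12 and 36a + c = -76.
Subtracting: 32a = -64, so a = -2; then c = -12 − (-2)·4 = -4.
So T(n) = -2n² − 4, and T(3) = -22.

-22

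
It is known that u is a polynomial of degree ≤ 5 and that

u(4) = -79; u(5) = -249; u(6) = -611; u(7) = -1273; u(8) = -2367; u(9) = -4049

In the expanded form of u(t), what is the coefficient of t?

First differences: -170, -362, -662, -1094, -1682. Second differences: -192, -300, -432, -588. Third differences: -108, -132, -156. Fourth differences: -24, -24.
Level-4 differences are constant, so u has degree 4.
Fitting a degree-4 polynomial gives u(t) = -t^4 + 4t³ - 5t² + 1.
The coefficient of t is 0.

0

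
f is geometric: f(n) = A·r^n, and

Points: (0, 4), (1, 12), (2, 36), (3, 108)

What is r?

Consecutive ratio: 12/4 = 3, and 36/12 = 3, so r = 3.
Then A·3^0 = 4 gives A = 4, and f(n) = 4·3^n.

3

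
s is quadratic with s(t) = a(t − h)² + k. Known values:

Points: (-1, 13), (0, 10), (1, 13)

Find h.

First differences -3, 3; second difference 6 = 2a, so a = 3.
Expanding, the t-coefficient is −2ah = -6h; matching it to the data gives h = 0, and then k = 10.
So s(t) = 3(t + 0)² + 10.
Hence h = 0.

0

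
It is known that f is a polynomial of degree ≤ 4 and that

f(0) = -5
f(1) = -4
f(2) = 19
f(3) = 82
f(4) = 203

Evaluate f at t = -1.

Write f(t) = at^4 + bt³ + ct² + dt + e; the 5 given values yield a linear system in the 5 coefficients.
Solving, the leading coefficient vanishes, and f(t) = 3t³ + 2t² - 4t - 5.
Then f(-1) = -2.

-2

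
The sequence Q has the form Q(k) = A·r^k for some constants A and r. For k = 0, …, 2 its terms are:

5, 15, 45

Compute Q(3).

Consecutive ratio: 15/5 = 3, and 45/15 = 3, so r = 3.
Then A·3^0 = 5 gives A = 5, and Q(k) = 5·3^k.
Q(3) = 5·3^3 = 135.

135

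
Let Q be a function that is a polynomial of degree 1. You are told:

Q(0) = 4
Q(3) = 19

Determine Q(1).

9

Write Q(x) = ax + b; the 2 given values yield a linear system in the 2 coefficients.
Solving, Q(x) = 5x + 4.
Then Q(1) = 9.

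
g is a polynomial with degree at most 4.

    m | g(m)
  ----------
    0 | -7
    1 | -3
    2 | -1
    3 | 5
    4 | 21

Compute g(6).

107

First differences: 4, 2, 6, 16. Second differences: -2, 4, 10. Third differences: 6, 6.
Level-3 differences are constant, so g has degree 3.
Fitting a degree-3 polynomial gives g(m) = m³ - 4m² + 7m - 7.
Then g(6) = 107.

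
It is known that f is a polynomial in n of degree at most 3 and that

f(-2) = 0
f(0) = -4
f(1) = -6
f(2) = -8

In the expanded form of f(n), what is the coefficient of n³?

0

Write f(n) = an³ + bn² + cn + d; the 4 given values yield a linear system in the 4 coefficients.
Solving, the top 2 coefficients vanish, and f(n) = -2n - 4.
The coefficient of n³ is 0.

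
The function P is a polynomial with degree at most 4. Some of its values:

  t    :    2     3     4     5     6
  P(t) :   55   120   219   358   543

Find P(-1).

Write P(t) = at^4 + bt³ + ct² + dt + e; the 5 given values yield a linear system in the 5 coefficients.
Solving, the leading coefficient vanishes, and P(t) = t³ + 8t² + 6t + 3.
Then P(-1) = 4.

4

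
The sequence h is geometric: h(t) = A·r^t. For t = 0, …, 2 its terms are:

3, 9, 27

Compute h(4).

243

Consecutive ratio: 9/3 = 3, and 27/9 = 3, so r = 3.
Then A·3^0 = 3 gives A = 3, and h(t) = 3·3^t.
h(4) = 3·3^4 = 243.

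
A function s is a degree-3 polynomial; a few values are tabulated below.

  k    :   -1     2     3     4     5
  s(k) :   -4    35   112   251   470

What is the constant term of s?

-5

Write s(k) = ak³ + bk² + ck + d; the 5 given values yield a linear system in the 4 coefficients.
Solving, s(k) = 3k³ + 4k² - 5.
The constant term is s(0) = -5.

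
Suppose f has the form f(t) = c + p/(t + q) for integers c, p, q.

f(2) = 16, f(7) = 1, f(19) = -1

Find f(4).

4

(f(t) − c)(t + q) = p for each data point; the three points give a linear system in c and q, then p follows.
Solving: c = -2, q = -1, p = 18, so f(t) = -2 + 18/(t − 1).
Then f(4) = -2 + 18/3 = 4.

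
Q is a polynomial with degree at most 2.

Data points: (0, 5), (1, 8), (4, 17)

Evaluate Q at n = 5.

20

Write Q(n) = an² + bn + c; the 3 given values yield a linear system in the 3 coefficients.
Solving, the leading coefficient vanishes, and Q(n) = 3n + 5.
Then Q(5) = 20.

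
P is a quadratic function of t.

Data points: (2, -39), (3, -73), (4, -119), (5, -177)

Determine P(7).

Write P(t) = at² + bt + c; the 4 given values yield a linear system in the 3 coefficients.
Solving, P(t) = -6t² - 4t - 7.
Then P(7) = -329.

-329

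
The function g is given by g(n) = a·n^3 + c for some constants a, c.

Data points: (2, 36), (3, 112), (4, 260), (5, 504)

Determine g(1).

From g(2) = 36 and g(3) = 112: 8a + c = 36 and 27a + c = 112.
Subtracting: 19a = 76, so a = 4; then c = 36 − 4·8 = 4.
So g(n) = 4n³ + 4, and g(1) = 8.

8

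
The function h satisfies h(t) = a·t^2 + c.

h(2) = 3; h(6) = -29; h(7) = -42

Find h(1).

6

From h(2) = 3 and h(6) = -29: 4a + c = 3 and 36a + c = -29.
Subtracting: 32a = -32, so a = -1; then c = 3 − (-1)·4 = 7.
So h(t) = -1t² + 7, and h(1) = 6.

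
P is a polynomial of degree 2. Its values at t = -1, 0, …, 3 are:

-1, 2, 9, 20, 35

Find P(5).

First differences: 3, 7, 11, 15. Second differences: 4, 4, 4.
Level-2 differences are constant, so P has degree 2.
Fitting a degree-2 polynomial gives P(t) = 2t² + 5t + 2.
Then P(5) = 77.

77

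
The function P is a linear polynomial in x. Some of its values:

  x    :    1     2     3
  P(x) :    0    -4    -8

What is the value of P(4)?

-12

First differences: -4, -4.
Level-1 differences are constant, so P has degree 1.
Fitting a degree-1 polynomial gives P(x) = -4x + 4.
Then P(4) = -12.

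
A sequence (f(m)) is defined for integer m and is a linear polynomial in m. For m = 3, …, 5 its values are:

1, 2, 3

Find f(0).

First differences: 1, 1.
Level-1 differences are constant, so f has degree 1.
Fitting a degree-1 polynomial gives f(m) = m - 2.
Then f(0) = -2.

-2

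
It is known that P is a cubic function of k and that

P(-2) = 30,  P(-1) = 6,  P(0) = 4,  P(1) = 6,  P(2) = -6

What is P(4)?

First differences: -24, -2, 2, -12. Second differences: 22, 4, -14. Third differences: -18, -18.
Level-3 differences are constant, so P has degree 3.
Fitting a degree-3 polynomial gives P(k) = -3k³ + 2k² + 3k + 4.
Then P(4) = -144.

-144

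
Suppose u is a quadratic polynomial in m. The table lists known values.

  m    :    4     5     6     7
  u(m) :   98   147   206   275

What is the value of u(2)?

First differences: 49, 59, 69. Second differences: 10, 10.
Level-2 differences are constant, so u has degree 2.
Fitting a degree-2 polynomial gives u(m) = 5m² + 4m + 2.
Then u(2) = 30.

30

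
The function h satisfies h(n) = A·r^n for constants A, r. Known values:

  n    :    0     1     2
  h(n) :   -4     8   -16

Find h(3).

Consecutive ratio: 8/(-4) = -2, and -16/8 = -2, so r = -2.
Then A·(-2)^0 = -4 gives A = -4, and h(n) = -4·(-2)^n.
h(3) = -4·(-2)^3 = 32.

32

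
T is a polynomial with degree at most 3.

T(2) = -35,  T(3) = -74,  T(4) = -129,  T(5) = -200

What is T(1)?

Write T(x) = ax³ + bx² + cx + d; the 4 given values yield a linear system in the 4 coefficients.
Solving, the leading coefficient vanishes, and T(x) = -8x² + x - 5.
Then T(1) = -12.

-12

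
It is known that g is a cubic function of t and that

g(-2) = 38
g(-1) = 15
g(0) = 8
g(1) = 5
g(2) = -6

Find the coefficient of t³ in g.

Write g(t) = at³ + bt² + ct + d; the 5 given values yield a linear system in the 4 coefficients.
Solving, g(t) = -2t³ + 2t² - 3t + 8.
The coefficient of t³ is -2.

-2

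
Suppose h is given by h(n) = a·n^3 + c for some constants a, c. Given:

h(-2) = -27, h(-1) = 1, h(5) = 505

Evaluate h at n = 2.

From h(-2) = -27 and h(-1) = 1: -8a + c = -27 and -1a + c = 1.
Subtracting: 7a = 28, so a = 4; then c = -27 − 4·(-8) = 5.
So h(n) = 4n³ + 5, and h(2) = 37.

37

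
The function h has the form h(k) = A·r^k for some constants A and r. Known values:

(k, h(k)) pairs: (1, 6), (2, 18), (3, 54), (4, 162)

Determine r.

3

Consecutive ratio: 18/6 = 3, and 54/18 = 3, so r = 3.
Then A·3^1 = 6 gives A = 2, and h(k) = 2·3^k.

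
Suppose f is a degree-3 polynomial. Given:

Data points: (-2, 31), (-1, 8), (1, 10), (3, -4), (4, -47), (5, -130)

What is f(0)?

5

Write f(k) = ak³ + bk² + ck + d; the 6 given values yield a linear system in the 4 coefficients.
Solving, f(k) = -2k³ + 4k² + 3k + 5.
The constant term is f(0) = 5.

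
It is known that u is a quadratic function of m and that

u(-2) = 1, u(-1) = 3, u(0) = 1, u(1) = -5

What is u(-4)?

Write u(m) = am² + bm + c; the 4 given values yield a linear system in the 3 coefficients.
Solving, u(m) = -2m² - 4m + 1.
Then u(-4) = -15.

-15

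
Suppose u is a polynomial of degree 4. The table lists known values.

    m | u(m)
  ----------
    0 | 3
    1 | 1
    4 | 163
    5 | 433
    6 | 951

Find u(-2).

55

Write u(m) = am^4 + bm³ + cm² + dm + e; the 5 given values yield a linear system in the 5 coefficients.
Solving, u(m) = m^4 - 2m³ + 3m² - 4m + 3.
Then u(-2) = 55.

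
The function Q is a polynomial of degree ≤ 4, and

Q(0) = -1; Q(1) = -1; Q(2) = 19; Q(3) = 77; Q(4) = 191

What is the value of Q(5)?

First differences: 0, 20, 58, 114. Second differences: 20, 38, 56. Third differences: 18, 18.
Level-3 differences are constant, so Q has degree 3.
Extending the table by one column gives the next first difference 188, so Q(5) = 191 + 188 = 379.

379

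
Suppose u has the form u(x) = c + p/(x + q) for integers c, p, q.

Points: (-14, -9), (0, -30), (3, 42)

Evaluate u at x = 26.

(u(x) − c)(x + q) = p for each data point; the three points give a linear system in c and q, then p follows.
Solving: c = -6, q = -2, p = 48, so u(x) = -6 + 48/(x − 2).
Then u(26) = -6 + 48/24 = -4.

-4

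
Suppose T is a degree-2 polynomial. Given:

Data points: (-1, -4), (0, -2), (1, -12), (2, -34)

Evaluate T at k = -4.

-82

First differences: 2, -10, -22. Second differences: -12, -12.
Level-2 differences are constant, so T has degree 2.
Fitting a degree-2 polynomial gives T(k) = -6k² - 4k - 2.
Then T(-4) = -82.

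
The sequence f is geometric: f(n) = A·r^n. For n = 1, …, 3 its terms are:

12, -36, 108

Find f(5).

972

Consecutive ratio: -36/12 = -3, and 108/(-36) = -3, so r = -3.
Then A·(-3)^1 = 12 gives A = -4, and f(n) = -4·(-3)^n.
f(5) = -4·(-3)^5 = 972.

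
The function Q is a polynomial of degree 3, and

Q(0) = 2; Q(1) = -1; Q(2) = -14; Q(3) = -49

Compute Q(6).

Write Q(k) = ak³ + bk² + ck + d; the 4 given values yield a linear system in the 4 coefficients.
Solving, Q(k) = -2k³ + k² - 2k + 2.
Then Q(6) = -406.

-406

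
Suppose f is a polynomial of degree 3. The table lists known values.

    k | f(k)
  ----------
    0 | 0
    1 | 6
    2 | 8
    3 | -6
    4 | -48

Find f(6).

-264

First differences: 6, 2, -14, -42. Second differences: -4, -16, -28. Third differences: -12, -12.
Level-3 differences are constant, so f has degree 3.
Fitting a degree-3 polynomial gives f(k) = -2k³ + 4k² + 4k.
Then f(6) = -264.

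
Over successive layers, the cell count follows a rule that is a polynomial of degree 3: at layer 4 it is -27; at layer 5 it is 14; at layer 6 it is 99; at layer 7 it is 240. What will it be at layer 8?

Write the value at k as T(k).
Write T(k) = ak³ + bk² + ck + d; the 4 given values yield a linear system in the 4 coefficients.
Solving, T(k) = 2k³ - 8k² - 9k + 9.
Then T(8) = 449.

449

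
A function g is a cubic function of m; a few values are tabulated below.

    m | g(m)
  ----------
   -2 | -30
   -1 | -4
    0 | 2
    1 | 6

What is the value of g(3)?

80

Write g(m) = am³ + bm² + cm + d; the 4 given values yield a linear system in the 4 coefficients.
Solving, g(m) = 3m³ - m² + 2m + 2.
Then g(3) = 80.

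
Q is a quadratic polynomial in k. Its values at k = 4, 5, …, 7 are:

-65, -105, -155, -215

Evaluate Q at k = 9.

-365

First differences: -40, -50, -60. Second differences: -10, -10.
Level-2 differences are constant, so Q has degree 2.
Fitting a degree-2 polynomial gives Q(k) = -5k² + 5k - 5.
Then Q(9) = -365.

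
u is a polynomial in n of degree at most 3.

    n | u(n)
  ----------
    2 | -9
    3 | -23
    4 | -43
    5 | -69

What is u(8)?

Write u(n) = an³ + bn² + cn + d; the 4 given values yield a linear system in the 4 coefficients.
Solving, the leading coefficient vanishes, and u(n) = -3n² + n + 1.
Then u(8) = -183.

-183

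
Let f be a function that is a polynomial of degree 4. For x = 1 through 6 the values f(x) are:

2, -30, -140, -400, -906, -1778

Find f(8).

-5220

Write f(x) = ax^4 + bx³ + cx² + dx + e; the 6 given values yield a linear system in the 5 coefficients.
Solving, f(x) = -x^4 - 2x³ - 2x² + 3x + 4.
Then f(8) = -5220.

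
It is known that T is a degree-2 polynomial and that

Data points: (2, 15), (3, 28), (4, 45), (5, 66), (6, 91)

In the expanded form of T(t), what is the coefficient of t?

3

First differences: 13, 17, 21, 25. Second differences: 4, 4, 4.
Level-2 differences are constant, so T has degree 2.
Fitting a degree-2 polynomial gives T(t) = 2t² + 3t + 1.
The coefficient of t is 3.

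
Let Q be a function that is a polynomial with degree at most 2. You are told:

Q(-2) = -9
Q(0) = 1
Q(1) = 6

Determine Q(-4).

-19

Write Q(m) = am² + bm + c; the 3 given values yield a linear system in the 3 coefficients.
Solving, the leading coefficient vanishes, and Q(m) = 5m + 1.
Then Q(-4) = -19.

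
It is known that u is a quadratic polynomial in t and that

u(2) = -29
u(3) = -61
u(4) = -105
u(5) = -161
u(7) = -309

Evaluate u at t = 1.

Write u(t) = at² + bt + c; the 5 given values yield a linear system in the 3 coefficients.
Solving, u(t) = -6t² - 2t - 1.
Then u(1) = -9.

-9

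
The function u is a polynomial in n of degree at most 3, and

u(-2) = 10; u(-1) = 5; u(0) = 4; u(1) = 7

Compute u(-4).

32

First differences: -5, -1, 3. Second differences: 4, 4.
Level-2 differences are constant, so u has degree 2.
Fitting a degree-2 polynomial gives u(n) = 2n² + n + 4.
Then u(-4) = 32.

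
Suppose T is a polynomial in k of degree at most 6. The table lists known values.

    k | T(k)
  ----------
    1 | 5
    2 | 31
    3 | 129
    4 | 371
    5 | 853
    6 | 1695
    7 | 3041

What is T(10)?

11903

Write T(k) = ak^6 + bk^5 + ck^4 + dk³ + ek² + pk + q; the 7 given values yield a linear system in the 7 coefficients.
Solving, the top 2 coefficients vanish, and T(k) = k^4 + 2k³ - k² + 3.
Then T(10) = 11903.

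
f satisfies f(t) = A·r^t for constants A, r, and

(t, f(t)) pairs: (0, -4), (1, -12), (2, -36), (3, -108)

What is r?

Consecutive ratio: -12/(-4) = 3, and -36/(-12) = 3, so r = 3.
Then A·3^0 = -4 gives A = -4, and f(t) = -4·3^t.

3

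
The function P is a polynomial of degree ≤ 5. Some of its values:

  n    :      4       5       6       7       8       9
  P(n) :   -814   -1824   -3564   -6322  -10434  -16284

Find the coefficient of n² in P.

Write P(n) = an^5 + bn^4 + cn³ + dn² + en + p; the 6 given values yield a linear system in the 6 coefficients.
Solving, the leading coefficient vanishes, and P(n) = -2n^4 - 4n³ - 3n² - n + 6.
The coefficient of n² is -3.

-3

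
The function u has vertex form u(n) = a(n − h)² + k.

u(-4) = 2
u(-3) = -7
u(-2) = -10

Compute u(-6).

First differences -9, -3; second difference 6 = 2a, so a = 3.
Expanding, the n-coefficient is −2ah = -6h; matching it to the data gives h = -2, and then k = -10.
So u(n) = 3(n + 2)² − 10.
u(-6) = 3·(-4)² − 10 = 38.

38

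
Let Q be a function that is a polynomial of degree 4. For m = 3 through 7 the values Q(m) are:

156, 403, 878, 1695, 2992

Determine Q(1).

Write Q(m) = am^4 + bm³ + cm² + dm + e; the 5 given values yield a linear system in the 5 coefficients.
Solving, Q(m) = m^4 + m³ + 5m² + 3.
Then Q(1) = 10.

10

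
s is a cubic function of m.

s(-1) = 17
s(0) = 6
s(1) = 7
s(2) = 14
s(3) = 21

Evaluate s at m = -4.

182

Write s(m) = am³ + bm² + cm + d; the 5 given values yield a linear system in the 4 coefficients.
Solving, s(m) = -m³ + 6m² - 4m + 6.
Then s(-4) = 182.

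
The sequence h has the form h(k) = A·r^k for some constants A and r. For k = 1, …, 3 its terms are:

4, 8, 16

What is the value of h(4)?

32

Consecutive ratio: 8/4 = 2, and 16/8 = 2, so r = 2.
Then A·2^1 = 4 gives A = 2, and h(k) = 2·2^k.
h(4) = 2·2^4 = 32.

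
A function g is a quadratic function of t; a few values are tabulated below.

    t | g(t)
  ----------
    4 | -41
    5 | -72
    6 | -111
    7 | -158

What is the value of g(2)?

Write g(t) = at² + bt + c; the 4 given values yield a linear system in the 3 coefficients.
Solving, g(t) = -4t² + 5t + 3.
Then g(2) = -3.

-3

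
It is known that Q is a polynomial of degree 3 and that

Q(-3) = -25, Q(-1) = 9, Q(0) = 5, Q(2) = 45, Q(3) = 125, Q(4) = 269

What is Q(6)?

821

Write Q(x) = ax³ + bx² + cx + d; the 6 given values yield a linear system in the 4 coefficients.
Solving, Q(x) = 3x³ + 5x² - 2x + 5.
Then Q(6) = 821.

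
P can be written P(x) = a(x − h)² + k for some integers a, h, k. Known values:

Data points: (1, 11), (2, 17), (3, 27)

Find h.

0

First differences 6, 10; second difference 4 = 2a, so a = 2.
Expanding, the x-coefficient is −2ah = -4h; matching it to the data gives h = 0, and then k = 9.
So P(x) = 2(x + 0)² + 9.
Hence h = 0.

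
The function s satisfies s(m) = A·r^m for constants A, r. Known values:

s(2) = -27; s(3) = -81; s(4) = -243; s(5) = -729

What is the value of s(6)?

Consecutive ratio: -81/(-27) = 3, and -243/(-81) = 3, so r = 3.
Then A·3^2 = -27 gives A = -3, and s(m) = -3·3^m.
s(6) = -3·3^6 = -2187.

-2187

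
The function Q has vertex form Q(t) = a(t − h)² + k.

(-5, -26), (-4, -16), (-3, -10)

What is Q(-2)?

-8

First differences 10, 6; second difference -4 = 2a, so a = -2.
Expanding, the t-coefficient is −2ah = 4h; matching it to the data gives h = -2, and then k = -8.
So Q(t) = -2(t + 2)² − 8.
Q(-2) = -2·0² − 8 = -8.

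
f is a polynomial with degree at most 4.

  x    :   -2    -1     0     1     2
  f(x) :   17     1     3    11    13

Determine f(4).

-49

Write f(x) = ax^4 + bx³ + cx² + dx + e; the 5 given values yield a linear system in the 5 coefficients.
Solving, the leading coefficient vanishes, and f(x) = -2x³ + 3x² + 7x + 3.
Then f(4) = -49.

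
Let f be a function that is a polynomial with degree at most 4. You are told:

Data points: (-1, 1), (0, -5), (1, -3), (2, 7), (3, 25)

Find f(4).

51

Write f(x) = ax^4 + bx³ + cx² + dx + e; the 5 given values yield a linear system in the 5 coefficients.
Solving, the top 2 coefficients vanish, and f(x) = 4x² - 2x - 5.
Then f(4) = 51.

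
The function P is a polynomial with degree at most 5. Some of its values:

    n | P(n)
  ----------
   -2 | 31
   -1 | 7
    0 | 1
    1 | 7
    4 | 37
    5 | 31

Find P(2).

Write P(n) = an^5 + bn^4 + cn³ + dn² + en + p; the 6 given values yield a linear system in the 6 coefficients.
Solving, the top 2 coefficients vanish, and P(n) = -n³ + 6n² + n + 1.
Then P(2) = 19.

19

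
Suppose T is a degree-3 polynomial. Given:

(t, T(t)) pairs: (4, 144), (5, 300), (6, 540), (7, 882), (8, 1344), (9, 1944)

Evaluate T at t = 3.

First differences: 156, 240, 342, 462, 600. Second differences: 84, 102, 120, 138. Third differences: 18, 18, 18.
Level-3 differences are constant, so T has degree 3.
Fitting a degree-3 polynomial gives T(t) = 3t³ - 3t².
Then T(3) = 54.

54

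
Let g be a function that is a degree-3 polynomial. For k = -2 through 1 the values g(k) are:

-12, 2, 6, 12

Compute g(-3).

Write g(k) = ak³ + bk² + ck + d; the 4 given values yield a linear system in the 4 coefficients.
Solving, g(k) = 2k³ + k² + 3k + 6.
Then g(-3) = -48.

-48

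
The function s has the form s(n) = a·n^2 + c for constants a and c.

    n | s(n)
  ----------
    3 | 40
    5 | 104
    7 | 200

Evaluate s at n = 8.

260

From s(3) = 40 and s(5) = 104: 9a + c = 40 and 25a + c = 104.
Subtracting: 16a = 64, so a = 4; then c = 40 − 4·9 = 4.
So s(n) = 4n² + 4, and s(8) = 260.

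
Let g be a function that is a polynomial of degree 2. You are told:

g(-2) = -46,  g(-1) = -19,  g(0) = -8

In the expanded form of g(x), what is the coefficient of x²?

-8

Write g(x) = ax² + bx + c; the 3 given values yield a linear system in the 3 coefficients.
Solving, g(x) = -8x² + 3x - 8.
The coefficient of x² is -8.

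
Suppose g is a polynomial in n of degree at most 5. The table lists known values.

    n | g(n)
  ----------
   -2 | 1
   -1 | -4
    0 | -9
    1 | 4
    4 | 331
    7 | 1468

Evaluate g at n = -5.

Write g(n) = an^5 + bn^4 + cn³ + dn² + en + p; the 6 given values yield a linear system in the 6 coefficients.
Solving, the top 2 coefficients vanish, and g(n) = 3n³ + 9n² + n - 9.
Then g(-5) = -164.

-164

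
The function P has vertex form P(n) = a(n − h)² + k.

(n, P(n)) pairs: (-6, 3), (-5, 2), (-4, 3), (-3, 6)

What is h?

-5

First differences -1, 1, 3; second difference 2 = 2a, so a = 1.
Expanding, the n-coefficient is −2ah = -2h; matching it to the data gives h = -5, and then k = 2.
So P(n) = 1(n + 5)² + 2.
Hence h = -5.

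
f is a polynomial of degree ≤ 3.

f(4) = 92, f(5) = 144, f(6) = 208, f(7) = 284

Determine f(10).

First differences: 52, 64, 76. Second differences: 12, 12.
Level-2 differences are constant, so f has degree 2.
Fitting a degree-2 polynomial gives f(m) = 6m² - 2m + 4.
Then f(10) = 584.

584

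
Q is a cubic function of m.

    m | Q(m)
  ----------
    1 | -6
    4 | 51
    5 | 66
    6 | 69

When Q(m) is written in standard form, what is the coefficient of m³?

Write Q(m) = am³ + bm² + cm + d; the 4 given values yield a linear system in the 4 coefficients.
Solving, Q(m) = -m³ + 9m² - 5m - 9.
The coefficient of m³ is -1.

-1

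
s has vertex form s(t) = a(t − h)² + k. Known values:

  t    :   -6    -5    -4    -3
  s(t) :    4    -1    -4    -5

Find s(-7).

First differences -5, -3, -1; second difference 2 = 2a, so a = 1.
Expanding, the t-coefficient is −2ah = -2h; matching it to the data gives h = -3, and then k = -5.
So s(t) = 1(t + 3)² − 5.
s(-7) = 1·(-4)² − 5 = 11.

11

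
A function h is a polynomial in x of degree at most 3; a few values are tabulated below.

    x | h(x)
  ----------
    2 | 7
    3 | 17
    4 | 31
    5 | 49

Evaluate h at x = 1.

First differences: 10, 14, 18. Second differences: 4, 4.
Level-2 differences are constant, so h has degree 2.
Fitting a degree-2 polynomial gives h(x) = 2x² - 1.
Then h(1) = 1.

1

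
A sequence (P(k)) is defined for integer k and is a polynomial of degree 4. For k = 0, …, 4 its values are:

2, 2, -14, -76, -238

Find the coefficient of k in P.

4

Write P(k) = ak^4 + bk³ + ck² + dk + e; the 5 given values yield a linear system in the 5 coefficients.
Solving, P(k) = -k^4 + k³ - 4k² + 4k + 2.
The coefficient of k is 4.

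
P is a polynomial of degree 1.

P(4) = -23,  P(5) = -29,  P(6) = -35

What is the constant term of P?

First differences: -6, -6.
Level-1 differences are constant, so P has degree 1.
Fitting a degree-1 polynomial gives P(x) = -6x + 1.
The constant term is P(0) = 1.

1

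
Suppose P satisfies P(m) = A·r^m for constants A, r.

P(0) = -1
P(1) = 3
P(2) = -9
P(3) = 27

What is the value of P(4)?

-81

Consecutive ratio: 3/(-1) = -3, and -9/3 = -3, so r = -3.
Then A·(-3)^0 = -1 gives A = -1, and P(m) = -1·(-3)^m.
P(4) = -1·(-3)^4 = -81.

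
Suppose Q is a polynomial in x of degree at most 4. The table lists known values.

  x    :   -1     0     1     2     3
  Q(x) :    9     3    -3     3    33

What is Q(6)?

387

Write Q(x) = ax^4 + bx³ + cx² + dx + e; the 5 given values yield a linear system in the 5 coefficients.
Solving, the leading coefficient vanishes, and Q(x) = 2x³ - 8x + 3.
Then Q(6) = 387.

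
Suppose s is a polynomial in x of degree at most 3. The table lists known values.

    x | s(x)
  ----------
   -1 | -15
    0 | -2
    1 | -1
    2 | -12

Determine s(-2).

-40

Write s(x) = ax³ + bx² + cx + d; the 4 given values yield a linear system in the 4 coefficients.
Solving, the leading coefficient vanishes, and s(x) = -6x² + 7x - 2.
Then s(-2) = -40.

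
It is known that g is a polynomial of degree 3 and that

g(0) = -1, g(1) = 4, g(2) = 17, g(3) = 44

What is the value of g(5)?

Write g(n) = an³ + bn² + cn + d; the 4 given values yield a linear system in the 4 coefficients.
Solving, g(n) = n³ + n² + 3n - 1.
Then g(5) = 164.

164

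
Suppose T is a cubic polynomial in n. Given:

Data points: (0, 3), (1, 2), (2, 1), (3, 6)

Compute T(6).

117

Write T(n) = an³ + bn² + cn + d; the 4 given values yield a linear system in the 4 coefficients.
Solving, T(n) = n³ - 3n² + n + 3.
Then T(6) = 117.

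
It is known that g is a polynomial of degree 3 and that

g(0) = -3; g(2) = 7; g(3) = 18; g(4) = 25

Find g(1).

-2

Write g(n) = an³ + bn² + cn + d; the 4 given values yield a linear system in the 4 coefficients.
Solving, g(n) = -n³ + 7n² - 5n - 3.
Then g(1) = -2.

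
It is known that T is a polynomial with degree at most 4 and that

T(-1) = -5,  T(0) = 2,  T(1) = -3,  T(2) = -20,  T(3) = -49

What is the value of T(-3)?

First differences: 7, -5, -17, -29. Second differences: -12, -12, -12.
Level-2 differences are constant, so T has degree 2.
Fitting a degree-2 polynomial gives T(x) = -6x² + x + 2.
Then T(-3) = -55.

-55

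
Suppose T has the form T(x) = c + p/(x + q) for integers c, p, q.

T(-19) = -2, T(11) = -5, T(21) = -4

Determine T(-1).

(T(x) − c)(x + q) = p for each data point; the three points give a linear system in c and q, then p follows.
Solving: c = -3, q = -1, p = -20, so T(x) = -3 − 20/(x − 1).
Then T(-1) = -3 − 20/(-2) = 7.

7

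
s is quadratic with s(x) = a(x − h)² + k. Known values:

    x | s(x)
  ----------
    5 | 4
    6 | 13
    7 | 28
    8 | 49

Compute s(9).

First differences 9, 15, 21; second difference 6 = 2a, so a = 3.
Expanding, the x-coefficient is −2ah = -6h; matching it to the data gives h = 4, and then k = 1.
So s(x) = 3(x − 4)² + 1.
s(9) = 3·5² + 1 = 76.

76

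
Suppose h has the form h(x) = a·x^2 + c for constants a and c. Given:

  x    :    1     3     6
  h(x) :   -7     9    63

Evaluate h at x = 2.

From h(1) = -7 and h(3) = 9: 1a + c = -7 and 9a + c = 9.
Subtracting: 8a = 16, so a = 2; then c = -7 − 2·1 = -9.
So h(x) = 2x² − 9, and h(2) = -1.

-1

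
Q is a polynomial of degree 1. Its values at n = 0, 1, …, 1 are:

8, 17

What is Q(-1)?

Write Q(n) = an + b; the 2 given values yield a linear system in the 2 coefficients.
Solving, Q(n) = 9n + 8.
Then Q(-1) = -1.

-1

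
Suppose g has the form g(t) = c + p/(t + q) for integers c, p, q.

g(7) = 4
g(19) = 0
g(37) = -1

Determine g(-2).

(g(t) − c)(t + q) = p for each data point; the three points give a linear system in c and q, then p follows.
Solving: c = -2, q = -1, p = 36, so g(t) = -2 + 36/(t − 1).
Then g(-2) = -2 + 36/(-3) = -14.

-14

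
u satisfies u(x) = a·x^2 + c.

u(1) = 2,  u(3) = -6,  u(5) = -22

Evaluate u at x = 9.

-78

From u(1) = 2 and u(3) = -6: 1a + c = 2 and 9a + c = -6.
Subtracting: 8a = -8, so a = -1; then c = 2 − (-1)·1 = 3.
So u(x) = -1x² + 3, and u(9) = -78.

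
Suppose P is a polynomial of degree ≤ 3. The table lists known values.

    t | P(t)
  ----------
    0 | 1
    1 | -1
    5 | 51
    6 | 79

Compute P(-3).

Write P(t) = at³ + bt² + ct + d; the 4 given values yield a linear system in the 4 coefficients.
Solving, the leading coefficient vanishes, and P(t) = 3t² - 5t + 1.
Then P(-3) = 43.

43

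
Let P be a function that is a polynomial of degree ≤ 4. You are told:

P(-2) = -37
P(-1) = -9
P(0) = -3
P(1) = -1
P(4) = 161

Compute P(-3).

Write P(x) = ax^4 + bx³ + cx² + dx + e; the 5 given values yield a linear system in the 5 coefficients.
Solving, the leading coefficient vanishes, and P(x) = 3x³ - 2x² + x - 3.
Then P(-3) = -105.

-105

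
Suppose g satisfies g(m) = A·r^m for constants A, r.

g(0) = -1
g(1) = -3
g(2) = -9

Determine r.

3

Consecutive ratio: -3/(-1) = 3, and -9/(-3) = 3, so r = 3.
Then A·3^0 = -1 gives A = -1, and g(m) = -1·3^m.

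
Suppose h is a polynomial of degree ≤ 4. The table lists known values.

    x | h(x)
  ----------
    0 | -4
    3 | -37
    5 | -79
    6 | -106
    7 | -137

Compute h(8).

Write h(x) = ax^4 + bx³ + cx² + dx + e; the 5 given values yield a linear system in the 5 coefficients.
Solving, the top 2 coefficients vanish, and h(x) = -2x² - 5x - 4.
Then h(8) = -172.

-172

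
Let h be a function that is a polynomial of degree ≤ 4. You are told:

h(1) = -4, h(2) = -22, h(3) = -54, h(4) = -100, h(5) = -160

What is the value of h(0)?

First differences: -18, -32, -46, -60. Second differences: -14, -14, -14.
Level-2 differences are constant, so h has degree 2.
Fitting a degree-2 polynomial gives h(n) = -7n² + 3n.
Then h(0) = 0.

0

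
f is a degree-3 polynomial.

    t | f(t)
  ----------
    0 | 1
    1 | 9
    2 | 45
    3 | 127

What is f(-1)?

Write f(t) = at³ + bt² + ct + d; the 4 given values yield a linear system in the 4 coefficients.
Solving, f(t) = 3t³ + 5t² + 1.
Then f(-1) = 3.

3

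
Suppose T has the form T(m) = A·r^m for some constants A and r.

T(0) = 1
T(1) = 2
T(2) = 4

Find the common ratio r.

Consecutive ratio: 2/1 = 2, and 4/2 = 2, so r = 2.
Then A·2^0 = 1 gives A = 1, and T(m) = 1·2^m.

2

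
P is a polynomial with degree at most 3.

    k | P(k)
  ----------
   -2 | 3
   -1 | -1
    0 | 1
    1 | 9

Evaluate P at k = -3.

First differences: -4, 2, 8. Second differences: 6, 6.
Level-2 differences are constant, so P has degree 2.
Fitting a degree-2 polynomial gives P(k) = 3k² + 5k + 1.
Then P(-3) = 13.

13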